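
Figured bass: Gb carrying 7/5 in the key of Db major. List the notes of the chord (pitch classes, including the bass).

The written figures 7/5 are shorthand for 7/5/3: the 3 is implied.
A third above Gb in this key is Bb.
A fifth above Gb in this key is Db.
A seventh above Gb in this key is F.
Together with the bass Gb, this spells Gb major seventh in root position.

Gb, Bb, Db, F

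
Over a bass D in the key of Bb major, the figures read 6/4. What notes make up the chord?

A fourth above D in this key is G.
A sixth above D in this key is Bb.
Together with the bass D, this spells G minor in second inversion.

D, G, Bb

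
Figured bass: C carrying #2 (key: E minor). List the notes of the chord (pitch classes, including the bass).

The written figures #2 are shorthand for 6/4/2: the 6/4 are implied.
A second above C in this key is D, raised to D# by the sharp.
A fourth above C in this key is F#.
A sixth above C in this key is A.
Together with the bass C, this spells D# diminished seventh in third inversion.

C, D#, F#, A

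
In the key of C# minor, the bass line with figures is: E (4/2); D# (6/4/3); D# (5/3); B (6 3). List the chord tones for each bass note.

E (6/4/2): E, F#, A, C#.
D# (6/4/3): D#, F#, G#, B.
D# (5/3): D#, F#, A.
B (6/3): B, D#, G#.

E, F#, A, C# | D#, F#, G#, B | D#, F#, A | B, D#, G#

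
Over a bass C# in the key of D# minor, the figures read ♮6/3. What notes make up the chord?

A third above C# in this key is E#.
A sixth above C# in this key is A#, made natural (A) by the ♮ figure.
Together with the bass C#, this spells A augmented in first inversion.

C#, E#, A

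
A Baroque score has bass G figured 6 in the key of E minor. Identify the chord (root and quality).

E minor

The figures 6 indicate a triad in first inversion.
In first inversion the root lies a sixth above the bass: a sixth above G in E minor is E.
The chord tones are G, B, E, giving E minor.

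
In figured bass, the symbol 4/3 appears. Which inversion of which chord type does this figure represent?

4/3 is shorthand for 6/4/3.
Intervals of 6/4/3 above the bass form a seventh chord; the bass is the fifth, so this is second inversion.

seventh chord, second inversion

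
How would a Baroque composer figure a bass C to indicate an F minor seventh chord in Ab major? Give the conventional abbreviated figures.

4/3

C is the fifth of F minor seventh, so the chord is in second inversion.
A seventh chord in second inversion is figured 6/4/3, conventionally abbreviated 4/3.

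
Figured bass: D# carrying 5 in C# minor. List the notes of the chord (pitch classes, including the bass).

D#, F#, A

The written figures 5 are shorthand for 5/3: the 3 is implied.
A third above D# in this key is F#.
A fifth above D# in this key is A.
Together with the bass D#, this spells D# diminished in root position.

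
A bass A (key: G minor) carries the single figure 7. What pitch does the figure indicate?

Counting 6 letter steps above A lands on G; in G minor, that letter is G.

G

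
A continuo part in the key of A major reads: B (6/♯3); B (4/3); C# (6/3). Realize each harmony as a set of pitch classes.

B (6/#3): B, D#, G#.
B (6/4/3): B, D, E, G#.
C# (6/3): C#, E, A.

B, D#, G# | B, D, E, G# | C#, E, A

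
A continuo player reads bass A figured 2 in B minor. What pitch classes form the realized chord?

A, B, D, F#

The written figures 2 are shorthand for 6/4/2: the 6/4 are implied.
A second above A in this key is B.
A fourth above A in this key is D.
A sixth above A in this key is F#.
Together with the bass A, this spells B minor seventh in third inversion.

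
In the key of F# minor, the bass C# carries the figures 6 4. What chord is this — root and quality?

The figures 6 4 indicate a triad in second inversion.
In second inversion the root lies a fourth above the bass: a fourth above C# in F# minor is F#.
The chord tones are C#, F#, A, giving F# minor.

F# minor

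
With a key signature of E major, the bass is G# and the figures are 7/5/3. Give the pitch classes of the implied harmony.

G#, B, D#, F#

A third above G# in this key is B.
A fifth above G# in this key is D#.
A seventh above G# in this key is F#.
Together with the bass G#, this spells G# minor seventh in root position.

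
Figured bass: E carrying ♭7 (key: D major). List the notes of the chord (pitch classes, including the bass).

The written figures ♭7 are shorthand for 7/5/3: the 5/3 are implied.
A third above E in this key is G.
A fifth above E in this key is B.
A seventh above E in this key is D, lowered to Db by the flat.

E, G, B, Db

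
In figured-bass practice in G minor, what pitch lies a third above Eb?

G

Counting 2 letter steps above Eb lands on G; in G minor, that letter is G.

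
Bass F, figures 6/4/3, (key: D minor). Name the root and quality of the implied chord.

The figures 6/4/3 indicate a seventh chord in second inversion.
In second inversion the root lies a fourth above the bass: a fourth above F in D minor is Bb.
The chord tones are F, A, Bb, D, giving Bb major seventh.

Bb major seventh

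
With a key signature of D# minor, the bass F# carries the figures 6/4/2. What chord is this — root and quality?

The figures 6/4/2 indicate a seventh chord in third inversion.
In third inversion the root lies a second above the bass: a second above F# in D# minor is G#.
The chord tones are F#, G#, B, D#, giving G# minor seventh.

G# minor seventh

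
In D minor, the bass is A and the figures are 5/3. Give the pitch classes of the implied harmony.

A, C, E

A third above A in this key is C.
A fifth above A in this key is E.
Together with the bass A, this spells A minor in root position.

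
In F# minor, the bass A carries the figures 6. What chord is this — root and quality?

F# minor

The figures 6 indicate a triad in first inversion.
In first inversion the root lies a sixth above the bass: a sixth above A in F# minor is F#.
The chord tones are A, C#, F#, giving F# minor.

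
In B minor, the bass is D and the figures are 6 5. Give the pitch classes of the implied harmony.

D, F#, A, B

The written figures 6 5 are shorthand for 6/5/3: the 3 is implied.
A third above D in this key is F#.
A fifth above D in this key is A.
A sixth above D in this key is B.
Together with the bass D, this spells B minor seventh in first inversion.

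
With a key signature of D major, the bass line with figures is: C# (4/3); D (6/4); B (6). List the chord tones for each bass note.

C#, E, F#, A | D, G, B | B, D, G

C# (6/4/3): C#, E, F#, A.
D (6/4): D, G, B.
B (6/3): B, D, G.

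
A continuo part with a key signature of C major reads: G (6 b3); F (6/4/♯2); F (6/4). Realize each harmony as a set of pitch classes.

G (6/b3): G, Bb, E.
F (6/4/#2): F, G#, B, D.
F (6/4): F, B, D.

G, Bb, E | F, G#, B, D | F, B, D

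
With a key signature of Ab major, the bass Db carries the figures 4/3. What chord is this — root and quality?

The figures 4/3 indicate a seventh chord in second inversion.
In second inversion the root lies a fourth above the bass: a fourth above Db in Ab major is G.
The chord tones are Db, F, G, Bb, giving G half-diminished seventh.

G half-diminished seventh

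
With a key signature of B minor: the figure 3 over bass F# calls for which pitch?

A

Counting 2 letter steps above F# lands on A; in B minor, that letter is A.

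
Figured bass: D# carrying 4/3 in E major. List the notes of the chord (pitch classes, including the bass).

The written figures 4/3 are shorthand for 6/4/3: the 6 is implied.
A third above D# in this key is F#.
A fourth above D# in this key is G#.
A sixth above D# in this key is B.
Together with the bass D#, this spells G# minor seventh in second inversion.

D#, F#, G#, B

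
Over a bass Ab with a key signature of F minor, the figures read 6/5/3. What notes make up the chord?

Ab, C, Eb, F

A third above Ab in this key is C.
A fifth above Ab in this key is Eb.
A sixth above Ab in this key is F.
Together with the bass Ab, this spells F minor seventh in first inversion.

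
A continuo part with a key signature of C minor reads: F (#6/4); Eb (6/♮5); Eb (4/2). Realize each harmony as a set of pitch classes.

F (#6/4): F, Bb, D#.
Eb (6/♮5/3): Eb, G, B, C.
Eb (6/4/2): Eb, F, Ab, C.

F, Bb, D# | Eb, G, B, C | Eb, F, Ab, C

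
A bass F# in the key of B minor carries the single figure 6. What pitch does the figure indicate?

D

Counting 5 letter steps above F# lands on D; in B minor, that letter is D.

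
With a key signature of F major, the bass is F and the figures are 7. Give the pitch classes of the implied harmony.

F, A, C, E

The written figures 7 are shorthand for 7/5/3: the 5/3 are implied.
A third above F in this key is A.
A fifth above F in this key is C.
A seventh above F in this key is E.
Together with the bass F, this spells F major seventh in root position.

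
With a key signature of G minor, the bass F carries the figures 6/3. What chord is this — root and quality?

The figures 6/3 indicate a triad in first inversion.
In first inversion the root lies a sixth above the bass: a sixth above F in G minor is D.
The chord tones are F, A, D, giving D minor.

D minor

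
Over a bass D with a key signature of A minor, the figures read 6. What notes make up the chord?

D, F, B

The written figures 6 are shorthand for 6/3: the 3 is implied.
A third above D in this key is F.
A sixth above D in this key is B.
Together with the bass D, this spells B diminished in first inversion.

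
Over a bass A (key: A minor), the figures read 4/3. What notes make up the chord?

A, C, D, F

The written figures 4/3 are shorthand for 6/4/3: the 6 is implied.
A third above A in this key is C.
A fourth above A in this key is D.
A sixth above A in this key is F.
Together with the bass A, this spells D minor seventh in second inversion.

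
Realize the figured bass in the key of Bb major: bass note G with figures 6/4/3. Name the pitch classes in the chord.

G, Bb, C, Eb

A third above G in this key is Bb.
A fourth above G in this key is C.
A sixth above G in this key is Eb.
Together with the bass G, this spells C minor seventh in second inversion.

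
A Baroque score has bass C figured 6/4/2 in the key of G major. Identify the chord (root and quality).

The figures 6/4/2 indicate a seventh chord in third inversion.
In third inversion the root lies a second above the bass: a second above C in G major is D.
The chord tones are C, D, F#, A, giving D dominant seventh.

D dominant seventh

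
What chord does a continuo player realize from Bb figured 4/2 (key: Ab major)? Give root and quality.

The figures 4/2 indicate a seventh chord in third inversion.
In third inversion the root lies a second above the bass: a second above Bb in Ab major is C.
The chord tones are Bb, C, Eb, G, giving C minor seventh.

C minor seventh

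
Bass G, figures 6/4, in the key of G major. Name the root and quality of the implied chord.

C major

The figures 6/4 indicate a triad in second inversion.
In second inversion the root lies a fourth above the bass: a fourth above G in G major is C.
The chord tones are G, C, E, giving C major.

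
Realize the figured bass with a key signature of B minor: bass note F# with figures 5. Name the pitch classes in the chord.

F#, A, C#

The written figures 5 are shorthand for 5/3: the 3 is implied.
A third above F# in this key is A.
A fifth above F# in this key is C#.
Together with the bass F#, this spells F# minor in root position.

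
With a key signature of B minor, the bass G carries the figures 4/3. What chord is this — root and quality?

The figures 4/3 indicate a seventh chord in second inversion.
In second inversion the root lies a fourth above the bass: a fourth above G in B minor is C#.
The chord tones are G, B, C#, E, giving C# half-diminished seventh.

C# half-diminished seventh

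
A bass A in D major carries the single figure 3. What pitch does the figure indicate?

Counting 2 letter steps above A lands on C; in D major, that letter is C#.

C#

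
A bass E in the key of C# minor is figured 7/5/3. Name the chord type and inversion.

seventh chord, root position

Intervals of 7/5/3 above the bass form a seventh chord; the bass is the root, so this is root position.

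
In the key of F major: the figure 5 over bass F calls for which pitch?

Counting 4 letter steps above F lands on C; in F major, that letter is C.

C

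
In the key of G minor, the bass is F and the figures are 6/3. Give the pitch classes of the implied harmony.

A third above F in this key is A.
A sixth above F in this key is D.
Together with the bass F, this spells D minor in first inversion.

F, A, D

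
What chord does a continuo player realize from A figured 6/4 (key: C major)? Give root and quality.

The figures 6/4 indicate a triad in second inversion.
In second inversion the root lies a fourth above the bass: a fourth above A in C major is D.
The chord tones are A, D, F, giving D minor.

D minor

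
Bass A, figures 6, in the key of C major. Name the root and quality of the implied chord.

F major

The figures 6 indicate a triad in first inversion.
In first inversion the root lies a sixth above the bass: a sixth above A in C major is F.
The chord tones are A, C, F, giving F major.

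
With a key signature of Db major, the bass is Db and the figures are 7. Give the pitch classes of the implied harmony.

The written figures 7 are shorthand for 7/5/3: the 5/3 are implied.
A third above Db in this key is F.
A fifth above Db in this key is Ab.
A seventh above Db in this key is C.
Together with the bass Db, this spells Db major seventh in root position.

Db, F, Ab, C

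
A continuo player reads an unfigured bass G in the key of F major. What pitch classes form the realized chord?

An unfigured bass implies 5/3.
A third above G in this key is Bb.
A fifth above G in this key is D.
Together with the bass G, this spells G minor in root position.

G, Bb, D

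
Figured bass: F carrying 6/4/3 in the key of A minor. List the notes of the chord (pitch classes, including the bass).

F, A, B, D

A third above F in this key is A.
A fourth above F in this key is B.
A sixth above F in this key is D.
Together with the bass F, this spells B half-diminished seventh in second inversion.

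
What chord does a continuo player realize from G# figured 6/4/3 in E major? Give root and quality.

C# minor seventh

The figures 6/4/3 indicate a seventh chord in second inversion.
In second inversion the root lies a fourth above the bass: a fourth above G# in E major is C#.
The chord tones are G#, B, C#, E, giving C# minor seventh.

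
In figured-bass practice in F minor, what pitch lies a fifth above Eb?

Bb

Counting 4 letter steps above Eb lands on B; in F minor, that letter is Bb.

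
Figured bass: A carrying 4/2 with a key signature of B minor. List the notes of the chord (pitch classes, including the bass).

The written figures 4/2 are shorthand for 6/4/2: the 6 is implied.
A second above A in this key is B.
A fourth above A in this key is D.
A sixth above A in this key is F#.
Together with the bass A, this spells B minor seventh in third inversion.

A, B, D, F#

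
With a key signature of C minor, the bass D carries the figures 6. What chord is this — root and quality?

Bb major

The figures 6 indicate a triad in first inversion.
In first inversion the root lies a sixth above the bass: a sixth above D in C minor is Bb.
The chord tones are D, F, Bb, giving Bb major.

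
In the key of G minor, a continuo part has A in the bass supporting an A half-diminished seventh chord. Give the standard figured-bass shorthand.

A is the root of A half-diminished seventh, so the chord is in root position.
A seventh chord in root position is figured 7/5/3, conventionally abbreviated 7.

7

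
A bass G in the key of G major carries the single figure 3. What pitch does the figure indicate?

Counting 2 letter steps above G lands on B; in G major, that letter is B.

B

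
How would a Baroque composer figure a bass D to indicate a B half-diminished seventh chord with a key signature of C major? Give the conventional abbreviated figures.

6/5

D is the third of B half-diminished seventh, so the chord is in first inversion.
A seventh chord in first inversion is figured 6/5/3, conventionally abbreviated 6/5.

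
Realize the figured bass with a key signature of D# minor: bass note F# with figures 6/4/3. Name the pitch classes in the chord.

F#, A#, B, D#

A third above F# in this key is A#.
A fourth above F# in this key is B.
A sixth above F# in this key is D#.
Together with the bass F#, this spells B major seventh in second inversion.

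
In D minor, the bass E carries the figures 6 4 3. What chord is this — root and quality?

The figures 6 4 3 indicate a seventh chord in second inversion.
In second inversion the root lies a fourth above the bass: a fourth above E in D minor is A.
The chord tones are E, G, A, C, giving A minor seventh.

A minor seventh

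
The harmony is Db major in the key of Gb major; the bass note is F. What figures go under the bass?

6

F is the third of Db major, so the chord is in first inversion.
A triad in first inversion is figured 6/3, conventionally abbreviated 6.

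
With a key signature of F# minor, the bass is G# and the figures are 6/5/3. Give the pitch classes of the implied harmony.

G#, B, D, E

A third above G# in this key is B.
A fifth above G# in this key is D.
A sixth above G# in this key is E.
Together with the bass G#, this spells E dominant seventh in first inversion.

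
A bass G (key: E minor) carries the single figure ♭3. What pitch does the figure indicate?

Counting 2 letter steps above G lands on B; in E minor, that letter is B.
The b3 figure lowers it a semitone, giving Bb.

Bb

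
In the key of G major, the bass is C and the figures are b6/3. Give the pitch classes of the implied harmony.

C, E, Ab

A third above C in this key is E.
A sixth above C in this key is A, lowered to Ab by the flat.
Together with the bass C, this spells Ab augmented in first inversion.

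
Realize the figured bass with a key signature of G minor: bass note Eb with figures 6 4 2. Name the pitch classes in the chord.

A second above Eb in this key is F.
A fourth above Eb in this key is A.
A sixth above Eb in this key is C.
Together with the bass Eb, this spells F dominant seventh in third inversion.

Eb, F, A, C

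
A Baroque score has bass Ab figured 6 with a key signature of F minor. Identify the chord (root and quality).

F minor

The figures 6 indicate a triad in first inversion.
In first inversion the root lies a sixth above the bass: a sixth above Ab in F minor is F.
The chord tones are Ab, C, F, giving F minor.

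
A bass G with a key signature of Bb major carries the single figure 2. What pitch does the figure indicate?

Counting 1 letter step above G lands on A; in Bb major, that letter is A.

A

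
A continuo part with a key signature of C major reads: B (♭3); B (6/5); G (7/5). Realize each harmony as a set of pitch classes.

B, Db, F | B, D, F, G | G, B, D, F

B (5/b3): B, Db, F.
B (6/5/3): B, D, F, G.
G (7/5/3): G, B, D, F.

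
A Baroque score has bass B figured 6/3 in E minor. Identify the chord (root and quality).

G major

The figures 6/3 indicate a triad in first inversion.
In first inversion the root lies a sixth above the bass: a sixth above B in E minor is G.
The chord tones are B, D, G, giving G major.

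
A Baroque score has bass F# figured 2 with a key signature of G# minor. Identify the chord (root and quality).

The figures 2 indicate a seventh chord in third inversion.
In third inversion the root lies a second above the bass: a second above F# in G# minor is G#.
The chord tones are F#, G#, B, D#, giving G# minor seventh.

G# minor seventh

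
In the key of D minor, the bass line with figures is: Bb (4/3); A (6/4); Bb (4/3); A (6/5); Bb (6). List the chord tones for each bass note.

Bb, D, E, G | A, D, F | Bb, D, E, G | A, C, E, F | Bb, D, G

Bb (6/4/3): Bb, D, E, G.
A (6/4): A, D, F.
Bb (6/4/3): Bb, D, E, G.
A (6/5/3): A, C, E, F.
Bb (6/3): Bb, D, G.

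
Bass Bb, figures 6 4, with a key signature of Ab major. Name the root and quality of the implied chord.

The figures 6 4 indicate a triad in second inversion.
In second inversion the root lies a fourth above the bass: a fourth above Bb in Ab major is Eb.
The chord tones are Bb, Eb, G, giving Eb major.

Eb major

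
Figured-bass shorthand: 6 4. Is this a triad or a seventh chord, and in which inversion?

triad, second inversion

Intervals of 6/4 above the bass form a triad; the bass is the fifth, so this is second inversion.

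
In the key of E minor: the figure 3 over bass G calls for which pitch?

Counting 2 letter steps above G lands on B; in E minor, that letter is B.

B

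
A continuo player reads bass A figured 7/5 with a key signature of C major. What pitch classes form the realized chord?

The written figures 7/5 are shorthand for 7/5/3: the 3 is implied.
A third above A in this key is C.
A fifth above A in this key is E.
A seventh above A in this key is G.
Together with the bass A, this spells A minor seventh in root position.

A, C, E, G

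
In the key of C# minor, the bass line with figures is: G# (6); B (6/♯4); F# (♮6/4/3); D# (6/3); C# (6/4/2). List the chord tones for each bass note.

G#, B, E | B, E#, G# | F#, A, B, D | D#, F#, B | C#, D#, F#, A

G# (6/3): G#, B, E.
B (6/#4): B, E#, G#.
F# (♮6/4/3): F#, A, B, D.
D# (6/3): D#, F#, B.
C# (6/4/2): C#, D#, F#, A.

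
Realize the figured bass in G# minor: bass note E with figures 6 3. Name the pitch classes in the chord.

A third above E in this key is G#.
A sixth above E in this key is C#.
Together with the bass E, this spells C# minor in first inversion.

E, G#, C#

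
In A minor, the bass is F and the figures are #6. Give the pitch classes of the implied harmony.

F, A, D#

The written figures #6 are shorthand for 6/3: the 3 is implied.
A third above F in this key is A.
A sixth above F in this key is D, raised to D# by the sharp.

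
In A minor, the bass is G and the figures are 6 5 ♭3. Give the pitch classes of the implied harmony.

G, Bb, D, E

A third above G in this key is B, lowered to Bb by the flat.
A fifth above G in this key is D.
A sixth above G in this key is E.
Together with the bass G, this spells E half-diminished seventh in first inversion.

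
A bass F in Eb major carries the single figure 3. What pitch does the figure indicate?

Ab

Counting 2 letter steps above F lands on A; in Eb major, that letter is Ab.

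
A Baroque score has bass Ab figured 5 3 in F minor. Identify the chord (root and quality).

Ab major

The figures 5 3 indicate a triad in root position.
In root position the bass is the root, so the root is Ab.
The chord tones are Ab, C, Eb, giving Ab major.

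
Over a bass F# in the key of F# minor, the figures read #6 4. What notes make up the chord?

F#, B, D#

A fourth above F# in this key is B.
A sixth above F# in this key is D, raised to D# by the sharp.
Together with the bass F#, this spells B major in second inversion.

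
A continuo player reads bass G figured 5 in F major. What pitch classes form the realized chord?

G, Bb, D

The written figures 5 are shorthand for 5/3: the 3 is implied.
A third above G in this key is Bb.
A fifth above G in this key is D.
Together with the bass G, this spells G minor in root position.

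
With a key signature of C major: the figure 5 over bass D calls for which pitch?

Counting 4 letter steps above D lands on A; in C major, that letter is A.

A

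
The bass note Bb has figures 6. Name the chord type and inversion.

6 is shorthand for 6/3.
Intervals of 6/3 above the bass form a triad; the bass is the third, so this is first inversion.

triad, first inversion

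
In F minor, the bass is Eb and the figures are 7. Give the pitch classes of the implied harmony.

Eb, G, Bb, Db

The written figures 7 are shorthand for 7/5/3: the 5/3 are implied.
A third above Eb in this key is G.
A fifth above Eb in this key is Bb.
A seventh above Eb in this key is Db.
Together with the bass Eb, this spells Eb dominant seventh in root position.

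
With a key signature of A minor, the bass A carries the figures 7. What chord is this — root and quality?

A minor seventh

The figures 7 indicate a seventh chord in root position.
In root position the bass is the root, so the root is A.
The chord tones are A, C, E, G, giving A minor seventh.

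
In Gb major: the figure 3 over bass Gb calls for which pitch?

Bb

Counting 2 letter steps above Gb lands on B; in Gb major, that letter is Bb.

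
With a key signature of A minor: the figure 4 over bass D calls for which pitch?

Counting 3 letter steps above D lands on G; in A minor, that letter is G.

G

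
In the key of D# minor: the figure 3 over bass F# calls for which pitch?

Counting 2 letter steps above F# lands on A; in D# minor, that letter is A#.

A#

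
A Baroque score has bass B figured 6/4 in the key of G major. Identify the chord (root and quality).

E minor

The figures 6/4 indicate a triad in second inversion.
In second inversion the root lies a fourth above the bass: a fourth above B in G major is E.
The chord tones are B, E, G, giving E minor.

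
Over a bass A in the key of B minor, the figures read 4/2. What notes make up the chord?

The written figures 4/2 are shorthand for 6/4/2: the 6 is implied.
A second above A in this key is B.
A fourth above A in this key is D.
A sixth above A in this key is F#.
Together with the bass A, this spells B minor seventh in third inversion.

A, B, D, F#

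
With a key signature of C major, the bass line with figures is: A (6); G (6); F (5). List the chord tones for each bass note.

A (6/3): A, C, F.
G (6/3): G, B, E.
F (5/3): F, A, C.

A, C, F | G, B, E | F, A, C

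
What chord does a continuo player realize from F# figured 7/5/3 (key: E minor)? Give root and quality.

F# half-diminished seventh

The figures 7/5/3 indicate a seventh chord in root position.
In root position the bass is the root, so the root is F#.
The chord tones are F#, A, C, E, giving F# half-diminished seventh.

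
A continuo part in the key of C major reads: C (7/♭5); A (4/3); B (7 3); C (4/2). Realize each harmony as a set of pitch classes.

C, E, Gb, B | A, C, D, F | B, D, F, A | C, D, F, A

C (7/b5/3): C, E, Gb, B.
A (6/4/3): A, C, D, F.
B (7/5/3): B, D, F, A.
C (6/4/2): C, D, F, A.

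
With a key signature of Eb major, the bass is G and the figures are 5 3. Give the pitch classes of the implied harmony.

G, Bb, D

A third above G in this key is Bb.
A fifth above G in this key is D.
Together with the bass G, this spells G minor in root position.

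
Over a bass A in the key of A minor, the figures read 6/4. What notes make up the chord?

A, D, F

A fourth above A in this key is D.
A sixth above A in this key is F.
Together with the bass A, this spells D minor in second inversion.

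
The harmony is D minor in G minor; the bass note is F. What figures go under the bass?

6

F is the third of D minor, so the chord is in first inversion.
A triad in first inversion is figured 6/3, conventionally abbreviated 6.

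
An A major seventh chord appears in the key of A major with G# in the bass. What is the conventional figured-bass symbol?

G# is the seventh of A major seventh, so the chord is in third inversion.
A seventh chord in third inversion is figured 6/4/2, conventionally abbreviated 4/2.

4/2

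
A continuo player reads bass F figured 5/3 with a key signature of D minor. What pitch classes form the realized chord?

F, A, C

A third above F in this key is A.
A fifth above F in this key is C.
Together with the bass F, this spells F major in root position.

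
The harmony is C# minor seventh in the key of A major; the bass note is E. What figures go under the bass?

E is the third of C# minor seventh, so the chord is in first inversion.
A seventh chord in first inversion is figured 6/5/3, conventionally abbreviated 6/5.

6/5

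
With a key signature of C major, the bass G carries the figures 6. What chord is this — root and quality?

The figures 6 indicate a triad in first inversion.
In first inversion the root lies a sixth above the bass: a sixth above G in C major is E.
The chord tones are G, B, E, giving E minor.

E minor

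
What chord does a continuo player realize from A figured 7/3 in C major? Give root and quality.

A minor seventh

The figures 7/3 indicate a seventh chord in root position.
In root position the bass is the root, so the root is A.
The chord tones are A, C, E, G, giving A minor seventh.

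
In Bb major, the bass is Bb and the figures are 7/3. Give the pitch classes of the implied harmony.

The written figures 7/3 are shorthand for 7/5/3: the 5 is implied.
A third above Bb in this key is D.
A fifth above Bb in this key is F.
A seventh above Bb in this key is A.
Together with the bass Bb, this spells Bb major seventh in root position.

Bb, D, F, A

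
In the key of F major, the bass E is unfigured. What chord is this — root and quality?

E diminished

An unfigured bass indicates a triad in root position.
In root position the bass is the root, so the root is E.
The chord tones are E, G, Bb, giving E diminished.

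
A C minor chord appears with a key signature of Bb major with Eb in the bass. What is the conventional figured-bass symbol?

6

Eb is the third of C minor, so the chord is in first inversion.
A triad in first inversion is figured 6/3, conventionally abbreviated 6.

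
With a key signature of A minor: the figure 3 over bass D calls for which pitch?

F

Counting 2 letter steps above D lands on F; in A minor, that letter is F.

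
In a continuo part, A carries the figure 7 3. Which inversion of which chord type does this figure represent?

7 3 is shorthand for 7/5/3.
Intervals of 7/5/3 above the bass form a seventh chord; the bass is the root, so this is root position.

seventh chord, root position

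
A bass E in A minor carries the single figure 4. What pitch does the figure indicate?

Counting 3 letter steps above E lands on A; in A minor, that letter is A.

A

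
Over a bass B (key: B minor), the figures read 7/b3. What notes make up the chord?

B, Db, F#, A

The written figures 7/b3 are shorthand for 7/5/3: the 5 is implied.
A third above B in this key is D, lowered to Db by the flat.
A fifth above B in this key is F#.
A seventh above B in this key is A.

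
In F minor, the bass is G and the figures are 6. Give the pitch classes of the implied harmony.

The written figures 6 are shorthand for 6/3: the 3 is implied.
A third above G in this key is Bb.
A sixth above G in this key is Eb.
Together with the bass G, this spells Eb major in first inversion.

G, Bb, Eb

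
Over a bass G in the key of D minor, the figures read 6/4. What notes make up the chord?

A fourth above G in this key is C.
A sixth above G in this key is E.
Together with the bass G, this spells C major in second inversion.

G, C, E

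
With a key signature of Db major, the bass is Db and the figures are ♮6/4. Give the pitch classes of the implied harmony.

A fourth above Db in this key is Gb.
A sixth above Db in this key is Bb, made natural (B) by the ♮ figure.

Db, Gb, B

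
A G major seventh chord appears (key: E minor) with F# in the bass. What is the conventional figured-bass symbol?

F# is the seventh of G major seventh, so the chord is in third inversion.
A seventh chord in third inversion is figured 6/4/2, conventionally abbreviated 4/2.

4/2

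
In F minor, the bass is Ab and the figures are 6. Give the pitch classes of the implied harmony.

The written figures 6 are shorthand for 6/3: the 3 is implied.
A third above Ab in this key is C.
A sixth above Ab in this key is F.
Together with the bass Ab, this spells F minor in first inversion.

Ab, C, F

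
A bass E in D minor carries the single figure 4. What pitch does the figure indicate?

Counting 3 letter steps above E lands on A; in D minor, that letter is A.

A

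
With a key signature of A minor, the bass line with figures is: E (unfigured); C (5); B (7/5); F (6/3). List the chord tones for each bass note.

E, G, B | C, E, G | B, D, F, A | F, A, D

E (5/3): E, G, B.
C (5/3): C, E, G.
B (7/5/3): B, D, F, A.
F (6/3): F, A, D.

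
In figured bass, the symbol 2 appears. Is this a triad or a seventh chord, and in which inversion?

seventh chord, third inversion

2 is shorthand for 6/4/2.
Intervals of 6/4/2 above the bass form a seventh chord; the bass is the seventh, so this is third inversion.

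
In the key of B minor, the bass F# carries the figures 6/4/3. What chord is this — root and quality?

The figures 6/4/3 indicate a seventh chord in second inversion.
In second inversion the root lies a fourth above the bass: a fourth above F# in B minor is B.
The chord tones are F#, A, B, D, giving B minor seventh.

B minor seventh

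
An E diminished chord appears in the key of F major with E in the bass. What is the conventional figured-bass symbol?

no figures

E is the root of E diminished, so the chord is in root position.
A triad in root position is figured 5/3, conventionally abbreviated (no figures — root-position triad).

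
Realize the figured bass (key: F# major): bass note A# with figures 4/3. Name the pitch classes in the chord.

The written figures 4/3 are shorthand for 6/4/3: the 6 is implied.
A third above A# in this key is C#.
A fourth above A# in this key is D#.
A sixth above A# in this key is F#.
Together with the bass A#, this spells D# minor seventh in second inversion.

A#, C#, D#, F#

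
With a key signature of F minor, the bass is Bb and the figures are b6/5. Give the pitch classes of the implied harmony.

The written figures b6/5 are shorthand for 6/5/3: the 3 is implied.
A third above Bb in this key is Db.
A fifth above Bb in this key is F.
A sixth above Bb in this key is G, lowered to Gb by the flat.
Together with the bass Bb, this spells Gb major seventh in first inversion.

Bb, Db, F, Gb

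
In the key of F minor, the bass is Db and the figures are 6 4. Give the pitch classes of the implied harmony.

A fourth above Db in this key is G.
A sixth above Db in this key is Bb.
Together with the bass Db, this spells G diminished in second inversion.

Db, G, Bb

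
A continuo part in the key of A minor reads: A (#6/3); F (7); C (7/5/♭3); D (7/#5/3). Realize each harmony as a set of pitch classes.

A (#6/3): A, C, F#.
F (7/5/3): F, A, C, E.
C (7/5/b3): C, Eb, G, B.
D (7/#5/3): D, F, A#, C.

A, C, F# | F, A, C, E | C, Eb, G, B | D, F, A#, C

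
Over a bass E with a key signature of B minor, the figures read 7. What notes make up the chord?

The written figures 7 are shorthand for 7/5/3: the 5/3 are implied.
A third above E in this key is G.
A fifth above E in this key is B.
A seventh above E in this key is D.
Together with the bass E, this spells E minor seventh in root position.

E, G, B, D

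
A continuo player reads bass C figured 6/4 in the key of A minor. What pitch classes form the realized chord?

A fourth above C in this key is F.
A sixth above C in this key is A.
Together with the bass C, this spells F major in second inversion.

C, F, A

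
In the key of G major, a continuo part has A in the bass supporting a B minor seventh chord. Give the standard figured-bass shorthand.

4/2

A is the seventh of B minor seventh, so the chord is in third inversion.
A seventh chord in third inversion is figured 6/4/2, conventionally abbreviated 4/2.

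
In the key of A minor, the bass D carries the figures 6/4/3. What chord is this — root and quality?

G dominant seventh

The figures 6/4/3 indicate a seventh chord in second inversion.
In second inversion the root lies a fourth above the bass: a fourth above D in A minor is G.
The chord tones are D, F, G, B, giving G dominant seventh.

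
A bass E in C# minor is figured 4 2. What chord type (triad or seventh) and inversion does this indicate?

4 2 is shorthand for 6/4/2.
Intervals of 6/4/2 above the bass form a seventh chord; the bass is the seventh, so this is third inversion.

seventh chord, third inversion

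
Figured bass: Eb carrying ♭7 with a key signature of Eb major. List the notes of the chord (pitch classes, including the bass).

The written figures ♭7 are shorthand for 7/5/3: the 5/3 are implied.
A third above Eb in this key is G.
A fifth above Eb in this key is Bb.
A seventh above Eb in this key is D, lowered to Db by the flat.
Together with the bass Eb, this spells Eb dominant seventh in root position.

Eb, G, Bb, Db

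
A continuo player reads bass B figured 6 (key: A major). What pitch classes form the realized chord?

The written figures 6 are shorthand for 6/3: the 3 is implied.
A third above B in this key is D.
A sixth above B in this key is G#.
Together with the bass B, this spells G# diminished in first inversion.

B, D, G#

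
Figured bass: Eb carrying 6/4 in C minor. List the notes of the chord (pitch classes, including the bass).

Eb, Ab, C

A fourth above Eb in this key is Ab.
A sixth above Eb in this key is C.
Together with the bass Eb, this spells Ab major in second inversion.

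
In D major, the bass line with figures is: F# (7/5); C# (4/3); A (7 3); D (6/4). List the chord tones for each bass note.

F#, A, C#, E | C#, E, F#, A | A, C#, E, G | D, G, B

F# (7/5/3): F#, A, C#, E.
C# (6/4/3): C#, E, F#, A.
A (7/5/3): A, C#, E, G.
D (6/4): D, G, B.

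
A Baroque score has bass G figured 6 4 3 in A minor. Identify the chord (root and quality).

C major seventh

The figures 6 4 3 indicate a seventh chord in second inversion.
In second inversion the root lies a fourth above the bass: a fourth above G in A minor is C.
The chord tones are G, B, C, E, giving C major seventh.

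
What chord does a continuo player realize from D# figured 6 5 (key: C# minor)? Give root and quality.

The figures 6 5 indicate a seventh chord in first inversion.
In first inversion the root lies a sixth above the bass: a sixth above D# in C# minor is B.
The chord tones are D#, F#, A, B, giving B dominant seventh.

B dominant seventh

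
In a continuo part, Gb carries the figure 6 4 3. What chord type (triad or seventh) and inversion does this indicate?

seventh chord, second inversion

Intervals of 6/4/3 above the bass form a seventh chord; the bass is the fifth, so this is second inversion.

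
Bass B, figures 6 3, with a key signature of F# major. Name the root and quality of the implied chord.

The figures 6 3 indicate a triad in first inversion.
In first inversion the root lies a sixth above the bass: a sixth above B in F# major is G#.
The chord tones are B, D#, G#, giving G# minor.

G# minor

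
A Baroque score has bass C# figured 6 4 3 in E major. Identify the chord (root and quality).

The figures 6 4 3 indicate a seventh chord in second inversion.
In second inversion the root lies a fourth above the bass: a fourth above C# in E major is F#.
The chord tones are C#, E, F#, A, giving F# minor seventh.

F# minor seventh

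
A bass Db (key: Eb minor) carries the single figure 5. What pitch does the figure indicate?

Counting 4 letter steps above Db lands on A; in Eb minor, that letter is Ab.

Ab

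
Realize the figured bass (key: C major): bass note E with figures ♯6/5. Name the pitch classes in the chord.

The written figures ♯6/5 are shorthand for 6/5/3: the 3 is implied.
A third above E in this key is G.
A fifth above E in this key is B.
A sixth above E in this key is C, raised to C# by the sharp.
Together with the bass E, this spells C# half-diminished seventh in first inversion.

E, G, B, C#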